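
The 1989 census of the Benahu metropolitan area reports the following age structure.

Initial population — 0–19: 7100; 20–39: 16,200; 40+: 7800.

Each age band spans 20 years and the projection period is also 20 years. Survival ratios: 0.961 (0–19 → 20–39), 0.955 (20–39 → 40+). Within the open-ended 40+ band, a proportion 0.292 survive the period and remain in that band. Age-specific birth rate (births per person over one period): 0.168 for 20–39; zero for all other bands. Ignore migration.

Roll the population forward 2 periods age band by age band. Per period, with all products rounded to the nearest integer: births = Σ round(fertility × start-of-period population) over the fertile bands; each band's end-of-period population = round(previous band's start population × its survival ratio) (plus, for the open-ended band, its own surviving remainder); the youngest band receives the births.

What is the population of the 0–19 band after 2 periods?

1146

Call the groups 1 to 3, youngest first.
Period 1.
Births: 16200 * 0.168 = 2722
Group 2: 7100 * 0.961 = 6823
Group 3: 16200 * 0.955 + 7800 * 0.292 = 15471 + 2278 = 17749
Population now: 0–19=2722, 20–39=6823, 40+=17749
Period 2.
Births: 6823 * 0.168 = 1146
Group 2: 2722 * 0.961 = 2616
Group 3: 6823 * 0.955 + 17749 * 0.292 = 6516 + 5183 = 11699
Population now: 0–19=1146, 20–39=2616, 40+=11699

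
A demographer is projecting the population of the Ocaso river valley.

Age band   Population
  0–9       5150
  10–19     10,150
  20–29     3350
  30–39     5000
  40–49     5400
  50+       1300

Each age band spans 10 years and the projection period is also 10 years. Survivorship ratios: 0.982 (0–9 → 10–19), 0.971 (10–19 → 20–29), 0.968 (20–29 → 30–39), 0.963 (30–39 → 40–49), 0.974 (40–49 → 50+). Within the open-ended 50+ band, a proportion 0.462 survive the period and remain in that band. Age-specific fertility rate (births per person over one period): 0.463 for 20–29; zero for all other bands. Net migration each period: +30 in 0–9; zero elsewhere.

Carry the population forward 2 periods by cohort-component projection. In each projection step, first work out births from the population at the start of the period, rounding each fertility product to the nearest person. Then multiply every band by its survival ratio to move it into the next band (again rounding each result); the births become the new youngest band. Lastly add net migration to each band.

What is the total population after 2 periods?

31118

Period 1.
Births: 3350 * 0.463 = 1551
10–19: 5150 * 0.982 = 5057
20–29: 10150 * 0.971 = 9856
30–39: 3350 * 0.968 = 3243
40–49: 5000 * 0.963 = 4815
50+: 5400 * 0.974 + 1300 * 0.462 = 5260 + 601 = 5861
Net migration: 0–9 + 30 → 1581
Population now: 0–9=1581, 10–19=5057, 20–29=9856, 30–39=3243, 40–49=4815, 50+=5861
Period 2.
Births: 9856 * 0.463 = 4563
10–19: 1581 * 0.982 = 1553
20–29: 5057 * 0.971 = 4910
30–39: 9856 * 0.968 = 9541
40–49: 3243 * 0.963 = 3123
50+: 4815 * 0.974 + 5861 * 0.462 = 4690 + 2708 = 7398
Net migration: 0–9 + 30 → 4593
Population now: 0–9=4593, 10–19=1553, 20–29=4910, 30–39=9541, 40–49=3123, 50+=7398
Total after period 2: 4593 + 1553 + 4910 + 9541 + 3123 + 7398 = 31118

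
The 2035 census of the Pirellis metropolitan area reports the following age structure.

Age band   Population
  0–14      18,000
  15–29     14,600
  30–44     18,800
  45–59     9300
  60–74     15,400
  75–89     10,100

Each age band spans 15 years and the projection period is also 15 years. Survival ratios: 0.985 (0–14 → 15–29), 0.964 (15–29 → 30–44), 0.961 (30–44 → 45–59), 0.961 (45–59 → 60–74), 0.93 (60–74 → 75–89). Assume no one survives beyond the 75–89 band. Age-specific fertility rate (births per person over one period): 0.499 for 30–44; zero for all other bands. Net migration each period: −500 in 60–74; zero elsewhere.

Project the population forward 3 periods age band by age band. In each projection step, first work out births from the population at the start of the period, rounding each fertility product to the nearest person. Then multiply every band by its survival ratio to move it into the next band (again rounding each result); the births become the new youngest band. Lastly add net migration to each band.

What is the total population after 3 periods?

68959

Call the groups 1 to 6, youngest first.
Period 1:
Births: 18800 * 0.499 = 9381
Group 2: 18000 * 0.985 = 17730
Group 3: 14600 * 0.964 = 14074
Group 4: 18800 * 0.961 = 18067
Group 5: 9300 * 0.961 = 8937
Group 6: 15400 * 0.93 = 14322
Net migration: Group 5 − 500 → 8437
Giving 9381 / 17730 / 14074 / 18067 / 8437 / 14322.
Period 2:
Births: 14074 * 0.499 = 7023
Group 2: 9381 * 0.985 = 9240
Group 3: 17730 * 0.964 = 17092
Group 4: 14074 * 0.961 = 13525
Group 5: 18067 * 0.961 = 17362
Group 6: 8437 * 0.93 = 7846
Net migration: Group 5 − 500 → 16862
Giving 7023 / 9240 / 17092 / 13525 / 16862 / 7846.
Period 3:
Births: 17092 * 0.499 = 8529
Group 2: 7023 * 0.985 = 6918
Group 3: 9240 * 0.964 = 8907
Group 4: 17092 * 0.961 = 16425
Group 5: 13525 * 0.961 = 12998
Group 6: 16862 * 0.93 = 15682
Net migration: Group 5 − 500 → 12498
Giving 8529 / 6918 / 8907 / 16425 / 12498 / 15682.
Total after period 3: 8529 + 6918 + 8907 + 16425 + 12498 + 15682 = 68959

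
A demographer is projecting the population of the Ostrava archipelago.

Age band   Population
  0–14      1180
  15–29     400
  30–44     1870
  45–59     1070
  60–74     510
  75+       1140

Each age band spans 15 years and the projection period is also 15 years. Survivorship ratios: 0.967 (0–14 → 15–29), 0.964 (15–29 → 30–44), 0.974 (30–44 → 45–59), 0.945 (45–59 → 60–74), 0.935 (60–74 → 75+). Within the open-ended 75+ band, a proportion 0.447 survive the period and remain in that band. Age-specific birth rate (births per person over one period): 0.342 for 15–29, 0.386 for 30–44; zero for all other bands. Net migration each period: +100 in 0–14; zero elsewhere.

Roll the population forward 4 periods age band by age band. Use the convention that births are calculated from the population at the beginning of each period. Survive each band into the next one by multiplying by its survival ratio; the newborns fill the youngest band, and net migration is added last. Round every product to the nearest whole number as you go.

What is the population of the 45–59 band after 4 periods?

871

Numbering the bands 1..6 from youngest to oldest:
Period 1.
Births: 400 × 0.342 = 137, 1870 × 0.386 = 722 → total 859
Band 2: 1180 × 0.967 = 1141
Band 3: 400 × 0.964 = 386
Band 4: 1870 × 0.974 = 1821
Band 5: 1070 × 0.945 = 1011
Band 6: 510 × 0.935 + 1140 × 0.447 = 477 + 510 = 987
Net migration: Band 1 + 100 → 959
End of period: [959, 1141, 386, 1821, 1011, 987]
Period 2.
Births: 1141 × 0.342 = 390, 386 × 0.386 = 149 → total 539
Band 2: 959 × 0.967 = 927
Band 3: 1141 × 0.964 = 1100
Band 4: 386 × 0.974 = 376
Band 5: 1821 × 0.945 = 1721
Band 6: 1011 × 0.935 + 987 × 0.447 = 945 + 441 = 1386
Net migration: Band 1 + 100 → 639
End of period: [639, 927, 1100, 376, 1721, 1386]
Period 3.
Births: 927 × 0.342 = 317, 1100 × 0.386 = 425 → total 742
Band 2: 639 × 0.967 = 618
Band 3: 927 × 0.964 = 894
Band 4: 1100 × 0.974 = 1071
Band 5: 376 × 0.945 = 355
Band 6: 1721 × 0.935 + 1386 × 0.447 = 1609 + 620 = 2229
Net migration: Band 1 + 100 → 842
End of period: [842, 618, 894, 1071, 355, 2229]
Period 4.
Births: 618 × 0.342 = 211, 894 × 0.386 = 345 → total 556
Band 2: 842 × 0.967 = 814
Band 3: 618 × 0.964 = 596
Band 4: 894 × 0.974 = 871
Band 5: 1071 × 0.945 = 1012
Band 6: 355 × 0.935 + 2229 × 0.447 = 332 + 996 = 1328
Net migration: Band 1 + 100 → 656
End of period: [656, 814, 596, 871, 1012, 1328]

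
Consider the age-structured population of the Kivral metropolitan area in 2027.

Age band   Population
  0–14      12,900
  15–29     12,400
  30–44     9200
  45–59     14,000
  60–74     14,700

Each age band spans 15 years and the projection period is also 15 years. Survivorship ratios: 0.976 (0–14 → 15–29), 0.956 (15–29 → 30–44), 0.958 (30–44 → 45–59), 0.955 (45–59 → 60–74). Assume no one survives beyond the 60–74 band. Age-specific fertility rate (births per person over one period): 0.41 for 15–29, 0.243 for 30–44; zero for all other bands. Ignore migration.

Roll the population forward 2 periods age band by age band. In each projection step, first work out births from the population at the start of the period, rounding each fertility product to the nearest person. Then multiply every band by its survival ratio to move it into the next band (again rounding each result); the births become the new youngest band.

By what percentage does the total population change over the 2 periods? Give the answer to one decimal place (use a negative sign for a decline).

-25.6

[period 1]
Births: 12400 × 0.41 = 5084  |  9200 × 0.243 = 2236 ⇒ total 7320
15–29: 12900 × 0.976 = 12590
30–44: 12400 × 0.956 = 11854
45–59: 9200 × 0.958 = 8814
60–74: 14000 × 0.955 = 13370
End of period: [7320, 12590, 11854, 8814, 13370]
[period 2]
Births: 12590 × 0.41 = 5162  |  11854 × 0.243 = 2881 ⇒ total 8043
15–29: 7320 × 0.976 = 7144
30–44: 12590 × 0.956 = 12036
45–59: 11854 × 0.958 = 11356
60–74: 8814 × 0.955 = 8417
End of period: [8043, 7144, 12036, 11356, 8417]
Total: 63200 → 46996; change = -16204; percentage change = -25.6%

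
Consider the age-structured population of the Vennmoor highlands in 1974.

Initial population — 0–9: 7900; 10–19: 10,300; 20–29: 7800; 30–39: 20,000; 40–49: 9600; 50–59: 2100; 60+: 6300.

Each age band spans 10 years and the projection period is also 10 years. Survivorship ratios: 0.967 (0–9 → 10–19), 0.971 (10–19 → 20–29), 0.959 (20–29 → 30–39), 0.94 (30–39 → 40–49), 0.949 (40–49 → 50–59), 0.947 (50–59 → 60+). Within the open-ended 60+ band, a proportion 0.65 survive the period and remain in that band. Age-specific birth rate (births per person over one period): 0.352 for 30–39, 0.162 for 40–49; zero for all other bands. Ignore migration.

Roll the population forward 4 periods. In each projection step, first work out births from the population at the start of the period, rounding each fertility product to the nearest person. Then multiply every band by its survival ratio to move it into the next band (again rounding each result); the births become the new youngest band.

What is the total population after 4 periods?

59260

Period 1.
Births: 20000 × 0.352 = 7040  |  9600 × 0.162 = 1555 — total 8595
10–19: 7900 × 0.967 = 7639
20–29: 10300 × 0.971 = 10001
30–39: 7800 × 0.959 = 7480
40–49: 20000 × 0.94 = 18800
50–59: 9600 × 0.949 = 9110
60+: 2100 × 0.947 + 6300 × 0.65 = 1989 + 4095 = 6084
Population now: 0–9=8595, 10–19=7639, 20–29=10001, 30–39=7480, 40–49=18800, 50–59=9110, 60+=6084
Period 2.
Births: 7480 × 0.352 = 2633  |  18800 × 0.162 = 3046 — total 5679
10–19: 8595 × 0.967 = 8311
20–29: 7639 × 0.971 = 7417
30–39: 10001 × 0.959 = 9591
40–49: 7480 × 0.94 = 7031
50–59: 18800 × 0.949 = 17841
60+: 9110 × 0.947 + 6084 × 0.65 = 8627 + 3955 = 12582
Population now: 0–9=5679, 10–19=8311, 20–29=7417, 30–39=9591, 40–49=7031, 50–59=17841, 60+=12582
Period 3.
Births: 9591 × 0.352 = 3376  |  7031 × 0.162 = 1139 — total 4515
10–19: 5679 × 0.967 = 5492
20–29: 8311 × 0.971 = 8070
30–39: 7417 × 0.959 = 7113
40–49: 9591 × 0.94 = 9016
50–59: 7031 × 0.949 = 6672
60+: 17841 × 0.947 + 12582 × 0.65 = 16895 + 8178 = 25073
Population now: 0–9=4515, 10–19=5492, 20–29=8070, 30–39=7113, 40–49=9016, 50–59=6672, 60+=25073
Period 4.
Births: 7113 × 0.352 = 2504  |  9016 × 0.162 = 1461 — total 3965
10–19: 4515 × 0.967 = 4366
20–29: 5492 × 0.971 = 5333
30–39: 8070 × 0.959 = 7739
40–49: 7113 × 0.94 = 6686
50–59: 9016 × 0.949 = 8556
60+: 6672 × 0.947 + 25073 × 0.65 = 6318 + 16297 = 22615
Population now: 0–9=3965, 10–19=4366, 20–29=5333, 30–39=7739, 40–49=6686, 50–59=8556, 60+=22615
Total after period 4: 3965 + 4366 + 5333 + 7739 + 6686 + 8556 + 22615 = 59260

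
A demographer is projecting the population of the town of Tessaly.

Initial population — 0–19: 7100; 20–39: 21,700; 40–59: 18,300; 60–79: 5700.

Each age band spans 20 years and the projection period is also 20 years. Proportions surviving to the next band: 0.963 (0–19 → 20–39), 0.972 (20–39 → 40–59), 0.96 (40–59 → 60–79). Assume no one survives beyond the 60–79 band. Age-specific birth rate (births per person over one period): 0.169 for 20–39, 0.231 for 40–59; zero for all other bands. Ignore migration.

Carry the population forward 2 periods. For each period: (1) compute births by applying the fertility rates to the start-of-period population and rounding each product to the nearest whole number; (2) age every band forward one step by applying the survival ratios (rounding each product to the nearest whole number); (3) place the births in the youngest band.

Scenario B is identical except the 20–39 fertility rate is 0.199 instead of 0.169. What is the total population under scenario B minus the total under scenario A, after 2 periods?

833

[period 1]
Births: 21700 × 0.169 = 3667 ; 18300 × 0.231 = 4227 → total 7894
20–39: 7100 × 0.963 = 6837
40–59: 21700 × 0.972 = 21092
60–79: 18300 × 0.96 = 17568
→ [7894, 6837, 21092, 17568]
[period 2]
Births: 6837 × 0.169 = 1155 ; 21092 × 0.231 = 4872 → total 6027
20–39: 7894 × 0.963 = 7602
40–59: 6837 × 0.972 = 6646
60–79: 21092 × 0.96 = 20248
→ [6027, 7602, 6646, 20248]
Scenario A total after 2 periods: 40523
Scenario B projection —
[period 1]
Births: 21700 × 0.199 = 4318 ; 18300 × 0.231 = 4227 → total 8545
20–39: 7100 × 0.963 = 6837
40–59: 21700 × 0.972 = 21092
60–79: 18300 × 0.96 = 17568
→ [8545, 6837, 21092, 17568]
[period 2]
Births: 6837 × 0.199 = 1361 ; 21092 × 0.231 = 4872 → total 6233
20–39: 8545 × 0.963 = 8229
40–59: 6837 × 0.972 = 6646
60–79: 21092 × 0.96 = 20248
→ [6233, 8229, 6646, 20248]
Scenario B total after 2 periods: 41356
Difference B − A = 41356 − 40523 = 833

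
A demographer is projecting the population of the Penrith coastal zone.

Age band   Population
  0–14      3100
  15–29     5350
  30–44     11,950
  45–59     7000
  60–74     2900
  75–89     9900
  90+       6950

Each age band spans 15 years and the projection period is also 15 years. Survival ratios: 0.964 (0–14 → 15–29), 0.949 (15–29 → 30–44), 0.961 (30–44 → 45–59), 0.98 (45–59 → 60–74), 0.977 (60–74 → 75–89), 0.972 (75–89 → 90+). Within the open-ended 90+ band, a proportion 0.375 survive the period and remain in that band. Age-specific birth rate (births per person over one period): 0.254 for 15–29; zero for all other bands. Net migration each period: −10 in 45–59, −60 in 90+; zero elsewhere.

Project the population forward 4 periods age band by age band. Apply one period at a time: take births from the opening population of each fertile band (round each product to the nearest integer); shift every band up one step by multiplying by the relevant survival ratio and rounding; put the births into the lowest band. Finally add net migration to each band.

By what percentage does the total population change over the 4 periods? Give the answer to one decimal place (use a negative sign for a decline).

Period 1:
Births: 5350 × 0.254 = 1359
15–29: 3100 × 0.964 = 2988
30–44: 5350 × 0.949 = 5077
45–59: 11950 × 0.961 = 11484
60–74: 7000 × 0.98 = 6860
75–89: 2900 × 0.977 = 2833
90+: 9900 × 0.972 + 6950 × 0.375 = 9623 + 2606 = 12229
Net migration: 45–59 − 10 → 11474; 90+ − 60 → 12169
End of period: [1359, 2988, 5077, 11474, 6860, 2833, 12169]
Period 2:
Births: 2988 × 0.254 = 759
15–29: 1359 × 0.964 = 1310
30–44: 2988 × 0.949 = 2836
45–59: 5077 × 0.961 = 4879
60–74: 11474 × 0.98 = 11245
75–89: 6860 × 0.977 = 6702
90+: 2833 × 0.972 + 12169 × 0.375 = 2754 + 4563 = 7317
Net migration: 45–59 − 10 → 4869; 90+ − 60 → 7257
End of period: [759, 1310, 2836, 4869, 11245, 6702, 7257]
Period 3:
Births: 1310 × 0.254 = 333
15–29: 759 × 0.964 = 732
30–44: 1310 × 0.949 = 1243
45–59: 2836 × 0.961 = 2725
60–74: 4869 × 0.98 = 4772
75–89: 11245 × 0.977 = 10986
90+: 6702 × 0.972 + 7257 × 0.375 = 6514 + 2721 = 9235
Net migration: 45–59 − 10 → 2715; 90+ − 60 → 9175
End of period: [333, 732, 1243, 2715, 4772, 10986, 9175]
Period 4:
Births: 732 × 0.254 = 186
15–29: 333 × 0.964 = 321
30–44: 732 × 0.949 = 695
45–59: 1243 × 0.961 = 1195
60–74: 2715 × 0.98 = 2661
75–89: 4772 × 0.977 = 4662
90+: 10986 × 0.972 + 9175 × 0.375 = 10678 + 3441 = 14119
Net migration: 45–59 − 10 → 1185; 90+ − 60 → 14059
End of period: [186, 321, 695, 1185, 2661, 4662, 14059]
Total: 47150 → 23769; change = -23381; percentage change = -49.6%

-49.6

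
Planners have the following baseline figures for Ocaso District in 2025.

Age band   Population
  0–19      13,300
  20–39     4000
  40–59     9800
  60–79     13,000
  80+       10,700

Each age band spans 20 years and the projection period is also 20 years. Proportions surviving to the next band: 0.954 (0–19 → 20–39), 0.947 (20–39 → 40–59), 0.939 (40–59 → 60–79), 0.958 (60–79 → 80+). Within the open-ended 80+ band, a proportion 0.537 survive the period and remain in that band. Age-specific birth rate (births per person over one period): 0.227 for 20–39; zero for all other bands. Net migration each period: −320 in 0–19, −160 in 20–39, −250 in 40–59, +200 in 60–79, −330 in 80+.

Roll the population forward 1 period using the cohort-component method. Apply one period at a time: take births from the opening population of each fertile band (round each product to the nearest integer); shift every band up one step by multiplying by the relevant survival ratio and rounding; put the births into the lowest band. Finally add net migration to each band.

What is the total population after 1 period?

Let group 1 be 0–19 through group 5 = 80+.
— Period 1 —
Births: 4000 * 0.227 = 908
Group 2: 13300 * 0.954 = 12688
Group 3: 4000 * 0.947 = 3788
Group 4: 9800 * 0.939 = 9202
Group 5: 13000 * 0.958 + 10700 * 0.537 = 12454 + 5746 = 18200
Net migration: Group 1 − 320 → 588; Group 2 − 160 → 12528; Group 3 − 250 → 3538; Group 4 + 200 → 9402; Group 5 − 330 → 17870
End of period: [588, 12528, 3538, 9402, 17870]
Total after period 1: 588 + 12528 + 3538 + 9402 + 17870 = 43926

43926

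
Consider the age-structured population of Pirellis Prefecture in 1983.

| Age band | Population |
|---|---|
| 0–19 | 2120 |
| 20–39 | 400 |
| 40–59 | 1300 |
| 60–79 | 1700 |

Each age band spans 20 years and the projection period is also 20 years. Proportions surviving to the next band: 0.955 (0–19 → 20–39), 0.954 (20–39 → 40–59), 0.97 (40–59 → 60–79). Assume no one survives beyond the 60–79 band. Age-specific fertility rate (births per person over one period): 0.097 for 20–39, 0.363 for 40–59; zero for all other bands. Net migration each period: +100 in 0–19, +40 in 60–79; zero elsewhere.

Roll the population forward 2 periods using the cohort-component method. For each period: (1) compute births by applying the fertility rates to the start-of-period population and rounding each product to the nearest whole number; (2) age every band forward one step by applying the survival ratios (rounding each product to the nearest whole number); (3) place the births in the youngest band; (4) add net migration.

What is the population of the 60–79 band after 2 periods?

— Period 1 —
Births: 400 * 0.097 = 39  |  1300 * 0.363 = 472 ⇒ total 511
20–39: 2120 * 0.955 = 2025
40–59: 400 * 0.954 = 382
60–79: 1300 * 0.97 = 1261
Net migration: 0–19 + 100 → 611; 60–79 + 40 → 1301
End of period: [611, 2025, 382, 1301]
— Period 2 —
Births: 2025 * 0.097 = 196  |  382 * 0.363 = 139 ⇒ total 335
20–39: 611 * 0.955 = 584
40–59: 2025 * 0.954 = 1932
60–79: 382 * 0.97 = 371
Net migration: 0–19 + 100 → 435; 60–79 + 40 → 411
End of period: [435, 584, 1932, 411]

411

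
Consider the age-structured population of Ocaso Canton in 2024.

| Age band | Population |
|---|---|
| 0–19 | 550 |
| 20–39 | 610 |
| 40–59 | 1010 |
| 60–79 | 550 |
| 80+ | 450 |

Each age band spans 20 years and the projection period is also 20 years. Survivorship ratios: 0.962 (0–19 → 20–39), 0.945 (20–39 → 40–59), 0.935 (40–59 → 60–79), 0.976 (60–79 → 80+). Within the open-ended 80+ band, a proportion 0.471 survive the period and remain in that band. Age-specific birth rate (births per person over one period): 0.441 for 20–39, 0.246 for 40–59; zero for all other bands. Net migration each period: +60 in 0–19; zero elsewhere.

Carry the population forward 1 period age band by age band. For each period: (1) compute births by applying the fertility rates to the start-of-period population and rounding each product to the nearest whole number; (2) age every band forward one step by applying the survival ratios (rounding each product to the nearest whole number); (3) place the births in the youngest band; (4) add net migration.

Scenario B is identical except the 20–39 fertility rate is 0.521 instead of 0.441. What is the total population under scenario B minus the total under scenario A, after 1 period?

49

After projecting period 1:
Births: 610 × 0.441 = 269  |  1010 × 0.246 = 248 → 517
20–39: 550 × 0.962 = 529
40–59: 610 × 0.945 = 576
60–79: 1010 × 0.935 = 944
80+: 550 × 0.976 + 450 × 0.471 = 537 + 212 = 749
Net migration: 0–19 + 60 → 577
→ [577, 529, 576, 944, 749]
Scenario A total after 1 period: 3375
Scenario B projection —
After projecting period 1:
Births: 610 × 0.521 = 318  |  1010 × 0.246 = 248 → 566
20–39: 550 × 0.962 = 529
40–59: 610 × 0.945 = 576
60–79: 1010 × 0.935 = 944
80+: 550 × 0.976 + 450 × 0.471 = 537 + 212 = 749
Net migration: 0–19 + 60 → 626
→ [626, 529, 576, 944, 749]
Scenario B total after 1 period: 3424
Difference B − A = 3424 − 3375 = 49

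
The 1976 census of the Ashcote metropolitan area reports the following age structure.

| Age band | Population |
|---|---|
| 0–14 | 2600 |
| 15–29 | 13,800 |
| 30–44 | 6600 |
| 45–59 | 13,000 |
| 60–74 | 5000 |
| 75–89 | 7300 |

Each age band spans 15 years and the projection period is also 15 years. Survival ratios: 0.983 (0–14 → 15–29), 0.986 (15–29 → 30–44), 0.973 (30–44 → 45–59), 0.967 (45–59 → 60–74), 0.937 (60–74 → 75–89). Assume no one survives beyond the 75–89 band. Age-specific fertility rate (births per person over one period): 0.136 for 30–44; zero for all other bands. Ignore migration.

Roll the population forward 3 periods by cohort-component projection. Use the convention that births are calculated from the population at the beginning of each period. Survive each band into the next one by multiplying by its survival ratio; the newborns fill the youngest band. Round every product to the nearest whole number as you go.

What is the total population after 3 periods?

[period 1]
Births: 6600 × 0.136 = 898
15–29: 2600 × 0.983 = 2556
30–44: 13800 × 0.986 = 13607
45–59: 6600 × 0.973 = 6422
60–74: 13000 × 0.967 = 12571
75–89: 5000 × 0.937 = 4685
End of period: [898, 2556, 13607, 6422, 12571, 4685]
[period 2]
Births: 13607 × 0.136 = 1851
15–29: 898 × 0.983 = 883
30–44: 2556 × 0.986 = 2520
45–59: 13607 × 0.973 = 13240
60–74: 6422 × 0.967 = 6210
75–89: 12571 × 0.937 = 11779
End of period: [1851, 883, 2520, 13240, 6210, 11779]
[period 3]
Births: 2520 × 0.136 = 343
15–29: 1851 × 0.983 = 1820
30–44: 883 × 0.986 = 871
45–59: 2520 × 0.973 = 2452
60–74: 13240 × 0.967 = 12803
75–89: 6210 × 0.937 = 5819
End of period: [343, 1820, 871, 2452, 12803, 5819]
Total after period 3: 343 + 1820 + 871 + 2452 + 12803 + 5819 = 24108

24108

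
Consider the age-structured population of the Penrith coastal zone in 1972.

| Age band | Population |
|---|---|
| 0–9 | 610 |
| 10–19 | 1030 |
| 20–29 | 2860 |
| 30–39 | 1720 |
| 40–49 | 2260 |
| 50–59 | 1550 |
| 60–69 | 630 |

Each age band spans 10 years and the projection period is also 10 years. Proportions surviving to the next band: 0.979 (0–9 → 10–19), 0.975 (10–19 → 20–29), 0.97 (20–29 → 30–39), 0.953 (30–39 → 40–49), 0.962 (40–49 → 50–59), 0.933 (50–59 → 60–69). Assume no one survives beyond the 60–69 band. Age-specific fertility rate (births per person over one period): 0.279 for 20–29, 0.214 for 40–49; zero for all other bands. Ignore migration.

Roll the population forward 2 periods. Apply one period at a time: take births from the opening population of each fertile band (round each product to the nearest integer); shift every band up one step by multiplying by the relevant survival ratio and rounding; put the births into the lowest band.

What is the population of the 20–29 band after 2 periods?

582

Numbering the groups 1..7 from youngest to oldest:
— Period 1 —
Births: 2860 × 0.279 = 798  |  2260 × 0.214 = 484 → total 1282
Group 2: 610 × 0.979 = 597
Group 3: 1030 × 0.975 = 1004
Group 4: 2860 × 0.97 = 2774
Group 5: 1720 × 0.953 = 1639
Group 6: 2260 × 0.962 = 2174
Group 7: 1550 × 0.933 = 1446
Giving 1282 / 597 / 1004 / 2774 / 1639 / 2174 / 1446.
— Period 2 —
Births: 1004 × 0.279 = 280  |  1639 × 0.214 = 351 → total 631
Group 2: 1282 × 0.979 = 1255
Group 3: 597 × 0.975 = 582
Group 4: 1004 × 0.97 = 974
Group 5: 2774 × 0.953 = 2644
Group 6: 1639 × 0.962 = 1577
Group 7: 2174 × 0.933 = 2028
Giving 631 / 1255 / 582 / 974 / 2644 / 1577 / 2028.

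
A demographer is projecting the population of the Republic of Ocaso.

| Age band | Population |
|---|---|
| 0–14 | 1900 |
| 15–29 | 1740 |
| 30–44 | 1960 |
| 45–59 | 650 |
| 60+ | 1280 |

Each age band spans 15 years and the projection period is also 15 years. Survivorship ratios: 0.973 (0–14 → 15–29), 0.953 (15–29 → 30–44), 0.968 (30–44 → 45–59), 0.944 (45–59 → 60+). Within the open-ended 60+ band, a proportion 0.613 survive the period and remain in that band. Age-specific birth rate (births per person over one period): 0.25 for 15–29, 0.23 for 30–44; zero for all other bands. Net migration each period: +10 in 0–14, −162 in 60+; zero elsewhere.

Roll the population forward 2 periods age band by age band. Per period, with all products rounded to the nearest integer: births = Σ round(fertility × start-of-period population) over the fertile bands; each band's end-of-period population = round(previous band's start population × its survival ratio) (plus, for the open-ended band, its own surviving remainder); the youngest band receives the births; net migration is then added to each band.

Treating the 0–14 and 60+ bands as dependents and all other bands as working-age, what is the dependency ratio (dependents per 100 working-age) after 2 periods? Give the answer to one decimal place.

Period 1.
Births: 1740 * 0.25 = 435  |  1960 * 0.23 = 451 → total 886
15–29: 1900 * 0.973 = 1849
30–44: 1740 * 0.953 = 1658
45–59: 1960 * 0.968 = 1897
60+: 650 * 0.944 + 1280 * 0.613 = 614 + 785 = 1399
Net migration: 0–14 + 10 → 896; 60+ − 162 → 1237
End of period: [896, 1849, 1658, 1897, 1237]
Period 2.
Births: 1849 * 0.25 = 462  |  1658 * 0.23 = 381 → total 843
15–29: 896 * 0.973 = 872
30–44: 1849 * 0.953 = 1762
45–59: 1658 * 0.968 = 1605
60+: 1897 * 0.944 + 1237 * 0.613 = 1791 + 758 = 2549
Net migration: 0–14 + 10 → 853; 60+ − 162 → 2387
End of period: [853, 872, 1762, 1605, 2387]
Dependents (band 0–14 + band 60+) = 853 + 2387 = 3240; working-age = 4239; ratio = 3240/4239 × 100 = 76.4

76.4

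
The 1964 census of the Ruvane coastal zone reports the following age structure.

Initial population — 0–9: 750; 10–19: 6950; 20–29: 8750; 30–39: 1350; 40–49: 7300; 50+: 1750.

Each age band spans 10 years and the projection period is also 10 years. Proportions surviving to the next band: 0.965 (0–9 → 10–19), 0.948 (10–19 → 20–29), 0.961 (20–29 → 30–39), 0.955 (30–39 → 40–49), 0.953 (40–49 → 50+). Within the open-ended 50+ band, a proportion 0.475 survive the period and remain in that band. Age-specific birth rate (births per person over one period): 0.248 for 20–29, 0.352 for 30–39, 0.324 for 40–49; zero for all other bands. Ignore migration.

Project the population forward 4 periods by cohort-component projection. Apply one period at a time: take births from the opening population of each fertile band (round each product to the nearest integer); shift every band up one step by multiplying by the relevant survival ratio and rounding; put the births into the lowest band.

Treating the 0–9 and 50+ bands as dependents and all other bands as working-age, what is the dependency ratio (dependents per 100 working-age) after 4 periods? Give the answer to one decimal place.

Period 1:
Births: 8750 × 0.248 = 2170, 1350 × 0.352 = 475, 7300 × 0.324 = 2365 — total 5010
10–19: 750 × 0.965 = 724
20–29: 6950 × 0.948 = 6589
30–39: 8750 × 0.961 = 8409
40–49: 1350 × 0.955 = 1289
50+: 7300 × 0.953 + 1750 × 0.475 = 6957 + 831 = 7788
Population now: 0–9=5010, 10–19=724, 20–29=6589, 30–39=8409, 40–49=1289, 50+=7788
Period 2:
Births: 6589 × 0.248 = 1634, 8409 × 0.352 = 2960, 1289 × 0.324 = 418 — total 5012
10–19: 5010 × 0.965 = 4835
20–29: 724 × 0.948 = 686
30–39: 6589 × 0.961 = 6332
40–49: 8409 × 0.955 = 8031
50+: 1289 × 0.953 + 7788 × 0.475 = 1228 + 3699 = 4927
Population now: 0–9=5012, 10–19=4835, 20–29=686, 30–39=6332, 40–49=8031, 50+=4927
Period 3:
Births: 686 × 0.248 = 170, 6332 × 0.352 = 2229, 8031 × 0.324 = 2602 — total 5001
10–19: 5012 × 0.965 = 4837
20–29: 4835 × 0.948 = 4584
30–39: 686 × 0.961 = 659
40–49: 6332 × 0.955 = 6047
50+: 8031 × 0.953 + 4927 × 0.475 = 7654 + 2340 = 9994
Population now: 0–9=5001, 10–19=4837, 20–29=4584, 30–39=659, 40–49=6047, 50+=9994
Period 4:
Births: 4584 × 0.248 = 1137, 659 × 0.352 = 232, 6047 × 0.324 = 1959 — total 3328
10–19: 5001 × 0.965 = 4826
20–29: 4837 × 0.948 = 4585
30–39: 4584 × 0.961 = 4405
40–49: 659 × 0.955 = 629
50+: 6047 × 0.953 + 9994 × 0.475 = 5763 + 4747 = 10510
Population now: 0–9=3328, 10–19=4826, 20–29=4585, 30–39=4405, 40–49=629, 50+=10510
Dependents (band 0–9 + band 50+) = 3328 + 10510 = 13838; working-age = 14445; ratio = 13838/14445 × 100 = 95.8

95.8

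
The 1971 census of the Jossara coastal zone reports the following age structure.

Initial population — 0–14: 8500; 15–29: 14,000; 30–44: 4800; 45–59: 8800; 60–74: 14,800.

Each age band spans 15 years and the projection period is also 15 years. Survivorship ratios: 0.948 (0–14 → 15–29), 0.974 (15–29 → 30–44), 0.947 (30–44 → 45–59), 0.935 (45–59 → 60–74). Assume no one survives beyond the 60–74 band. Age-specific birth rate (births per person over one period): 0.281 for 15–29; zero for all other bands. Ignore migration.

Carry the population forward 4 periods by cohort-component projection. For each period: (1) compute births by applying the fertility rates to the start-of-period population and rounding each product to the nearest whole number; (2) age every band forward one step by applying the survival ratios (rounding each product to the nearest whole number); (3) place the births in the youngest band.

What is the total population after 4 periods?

14076

Numbering the bands 1..5 from youngest to oldest:
Period 1:
Births: 14000 × 0.281 = 3934
Band 2: 8500 × 0.948 = 8058
Band 3: 14000 × 0.974 = 13636
Band 4: 4800 × 0.947 = 4546
Band 5: 8800 × 0.935 = 8228
Giving 3934 / 8058 / 13636 / 4546 / 8228.
Period 2:
Births: 8058 × 0.281 = 2264
Band 2: 3934 × 0.948 = 3729
Band 3: 8058 × 0.974 = 7848
Band 4: 13636 × 0.947 = 12913
Band 5: 4546 × 0.935 = 4251
Giving 2264 / 3729 / 7848 / 12913 / 4251.
Period 3:
Births: 3729 × 0.281 = 1048
Band 2: 2264 × 0.948 = 2146
Band 3: 3729 × 0.974 = 3632
Band 4: 7848 × 0.947 = 7432
Band 5: 12913 × 0.935 = 12074
Giving 1048 / 2146 / 3632 / 7432 / 12074.
Period 4:
Births: 2146 × 0.281 = 603
Band 2: 1048 × 0.948 = 994
Band 3: 2146 × 0.974 = 2090
Band 4: 3632 × 0.947 = 3440
Band 5: 7432 × 0.935 = 6949
Giving 603 / 994 / 2090 / 3440 / 6949.
Total after period 4: 603 + 994 + 2090 + 3440 + 6949 = 14076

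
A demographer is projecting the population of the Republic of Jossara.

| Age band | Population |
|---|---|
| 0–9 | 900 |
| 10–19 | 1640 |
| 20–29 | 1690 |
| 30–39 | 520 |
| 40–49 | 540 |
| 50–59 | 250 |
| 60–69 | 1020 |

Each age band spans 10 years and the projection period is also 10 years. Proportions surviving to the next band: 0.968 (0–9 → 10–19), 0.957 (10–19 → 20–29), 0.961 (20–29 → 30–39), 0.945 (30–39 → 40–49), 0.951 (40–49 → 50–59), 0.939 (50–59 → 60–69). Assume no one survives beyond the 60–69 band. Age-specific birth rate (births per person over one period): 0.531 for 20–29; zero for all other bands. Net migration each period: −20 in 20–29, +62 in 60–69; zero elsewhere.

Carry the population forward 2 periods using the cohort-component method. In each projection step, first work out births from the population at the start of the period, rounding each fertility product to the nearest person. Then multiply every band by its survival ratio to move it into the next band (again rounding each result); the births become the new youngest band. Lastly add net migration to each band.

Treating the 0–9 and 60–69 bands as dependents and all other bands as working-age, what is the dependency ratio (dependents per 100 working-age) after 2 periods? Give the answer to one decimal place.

26.4

— Period 1 —
Births: 1690 × 0.531 = 897
10–19: 900 × 0.968 = 871
20–29: 1640 × 0.957 = 1569
30–39: 1690 × 0.961 = 1624
40–49: 520 × 0.945 = 491
50–59: 540 × 0.951 = 514
60–69: 250 × 0.939 = 235
Net migration: 20–29 − 20 → 1549; 60–69 + 62 → 297
End of period: [897, 871, 1549, 1624, 491, 514, 297]
— Period 2 —
Births: 1549 × 0.531 = 823
10–19: 897 × 0.968 = 868
20–29: 871 × 0.957 = 834
30–39: 1549 × 0.961 = 1489
40–49: 1624 × 0.945 = 1535
50–59: 491 × 0.951 = 467
60–69: 514 × 0.939 = 483
Net migration: 20–29 − 20 → 814; 60–69 + 62 → 545
End of period: [823, 868, 814, 1489, 1535, 467, 545]
Dependents (band 0–9 + band 60–69) = 823 + 545 = 1368; working-age = 5173; ratio = 1368/5173 × 100 = 26.4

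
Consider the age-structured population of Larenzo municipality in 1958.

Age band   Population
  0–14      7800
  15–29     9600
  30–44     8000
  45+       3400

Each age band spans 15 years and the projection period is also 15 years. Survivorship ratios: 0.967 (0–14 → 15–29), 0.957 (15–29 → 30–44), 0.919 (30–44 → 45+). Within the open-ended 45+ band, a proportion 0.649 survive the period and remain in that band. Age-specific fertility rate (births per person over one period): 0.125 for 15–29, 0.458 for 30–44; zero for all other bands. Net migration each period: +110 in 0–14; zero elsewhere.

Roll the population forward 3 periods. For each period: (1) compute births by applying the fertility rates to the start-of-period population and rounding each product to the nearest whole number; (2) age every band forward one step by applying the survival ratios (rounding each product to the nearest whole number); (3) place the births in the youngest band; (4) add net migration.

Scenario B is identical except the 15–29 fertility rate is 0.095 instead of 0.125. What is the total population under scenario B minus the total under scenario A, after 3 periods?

Numbering the groups 1..4 from youngest to oldest:
After projecting period 1:
Births: 9600 * 0.125 = 1200, 8000 * 0.458 = 3664 → 4864
Group 2: 7800 * 0.967 = 7543
Group 3: 9600 * 0.957 = 9187
Group 4: 8000 * 0.919 + 3400 * 0.649 = 7352 + 2207 = 9559
Net migration: Group 1 + 110 → 4974
Giving 4974 / 7543 / 9187 / 9559.
After projecting period 2:
Births: 7543 * 0.125 = 943, 9187 * 0.458 = 4208 → 5151
Group 2: 4974 * 0.967 = 4810
Group 3: 7543 * 0.957 = 7219
Group 4: 9187 * 0.919 + 9559 * 0.649 = 8443 + 6204 = 14647
Net migration: Group 1 + 110 → 5261
Giving 5261 / 4810 / 7219 / 14647.
After projecting period 3:
Births: 4810 * 0.125 = 601, 7219 * 0.458 = 3306 → 3907
Group 2: 5261 * 0.967 = 5087
Group 3: 4810 * 0.957 = 4603
Group 4: 7219 * 0.919 + 14647 * 0.649 = 6634 + 9506 = 16140
Net migration: Group 1 + 110 → 4017
Giving 4017 / 5087 / 4603 / 16140.
Scenario A total after 3 periods: 29847
Scenario B projection —
After projecting period 1:
Births: 9600 * 0.095 = 912, 8000 * 0.458 = 3664 → 4576
Group 2: 7800 * 0.967 = 7543
Group 3: 9600 * 0.957 = 9187
Group 4: 8000 * 0.919 + 3400 * 0.649 = 7352 + 2207 = 9559
Net migration: Group 1 + 110 → 4686
Giving 4686 / 7543 / 9187 / 9559.
After projecting period 2:
Births: 7543 * 0.095 = 717, 9187 * 0.458 = 4208 → 4925
Group 2: 4686 * 0.967 = 4531
Group 3: 7543 * 0.957 = 7219
Group 4: 9187 * 0.919 + 9559 * 0.649 = 8443 + 6204 = 14647
Net migration: Group 1 + 110 → 5035
Giving 5035 / 4531 / 7219 / 14647.
After projecting period 3:
Births: 4531 * 0.095 = 430, 7219 * 0.458 = 3306 → 3736
Group 2: 5035 * 0.967 = 4869
Group 3: 4531 * 0.957 = 4336
Group 4: 7219 * 0.919 + 14647 * 0.649 = 6634 + 9506 = 16140
Net migration: Group 1 + 110 → 3846
Giving 3846 / 4869 / 4336 / 16140.
Scenario B total after 3 periods: 29191
Difference B − A = 29191 − 29847 = -656

-656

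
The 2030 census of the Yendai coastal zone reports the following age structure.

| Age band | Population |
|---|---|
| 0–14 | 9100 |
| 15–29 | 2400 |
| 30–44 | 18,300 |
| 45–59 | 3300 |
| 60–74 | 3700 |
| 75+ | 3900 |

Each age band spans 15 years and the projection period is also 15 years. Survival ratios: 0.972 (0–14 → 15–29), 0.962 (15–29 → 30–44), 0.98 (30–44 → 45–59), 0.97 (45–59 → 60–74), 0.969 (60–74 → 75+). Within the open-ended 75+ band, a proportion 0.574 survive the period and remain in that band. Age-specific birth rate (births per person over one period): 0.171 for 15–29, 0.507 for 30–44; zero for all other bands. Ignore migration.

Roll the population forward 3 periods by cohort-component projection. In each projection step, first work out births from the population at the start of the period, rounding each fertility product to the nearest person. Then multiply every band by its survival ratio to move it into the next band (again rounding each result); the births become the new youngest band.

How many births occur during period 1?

9688

Numbering the groups 1..6 from youngest to oldest:
After projecting period 1:
Births: 2400 * 0.171 = 410  |  18300 * 0.507 = 9278 → 9688
Group 2: 9100 * 0.972 = 8845
Group 3: 2400 * 0.962 = 2309
Group 4: 18300 * 0.98 = 17934
Group 5: 3300 * 0.97 = 3201
Group 6: 3700 * 0.969 + 3900 * 0.574 = 3585 + 2239 = 5824
End of period: [9688, 8845, 2309, 17934, 3201, 5824]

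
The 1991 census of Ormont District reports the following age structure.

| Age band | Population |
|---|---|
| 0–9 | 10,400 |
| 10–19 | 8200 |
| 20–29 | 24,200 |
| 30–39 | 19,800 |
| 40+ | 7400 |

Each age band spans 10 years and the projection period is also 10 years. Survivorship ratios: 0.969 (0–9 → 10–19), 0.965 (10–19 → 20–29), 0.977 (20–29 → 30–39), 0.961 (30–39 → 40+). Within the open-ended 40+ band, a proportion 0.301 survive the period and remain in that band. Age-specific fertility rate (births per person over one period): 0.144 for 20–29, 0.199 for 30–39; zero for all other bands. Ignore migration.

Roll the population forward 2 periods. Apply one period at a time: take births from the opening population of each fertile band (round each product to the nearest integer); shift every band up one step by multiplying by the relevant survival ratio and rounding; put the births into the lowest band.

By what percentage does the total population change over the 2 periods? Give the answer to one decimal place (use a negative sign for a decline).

-14.8

— Period 1 —
Births: 24200 * 0.144 = 3485 ; 19800 * 0.199 = 3940 — total 7425
10–19: 10400 * 0.969 = 10078
20–29: 8200 * 0.965 = 7913
30–39: 24200 * 0.977 = 23643
40+: 19800 * 0.961 + 7400 * 0.301 = 19028 + 2227 = 21255
Population now: 0–9=7425, 10–19=10078, 20–29=7913, 30–39=23643, 40+=21255
— Period 2 —
Births: 7913 * 0.144 = 1139 ; 23643 * 0.199 = 4705 — total 5844
10–19: 7425 * 0.969 = 7195
20–29: 10078 * 0.965 = 9725
30–39: 7913 * 0.977 = 7731
40+: 23643 * 0.961 + 21255 * 0.301 = 22721 + 6398 = 29119
Population now: 0–9=5844, 10–19=7195, 20–29=9725, 30–39=7731, 40+=29119
Total: 70000 → 59614; change = -10386; percentage change = -14.8%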